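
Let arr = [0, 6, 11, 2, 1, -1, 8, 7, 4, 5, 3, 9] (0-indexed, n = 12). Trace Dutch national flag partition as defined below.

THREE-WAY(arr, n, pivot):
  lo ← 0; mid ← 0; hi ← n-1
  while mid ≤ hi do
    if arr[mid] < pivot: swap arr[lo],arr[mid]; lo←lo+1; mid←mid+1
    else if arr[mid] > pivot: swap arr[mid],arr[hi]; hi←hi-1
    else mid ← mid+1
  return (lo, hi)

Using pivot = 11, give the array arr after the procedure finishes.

[0, 6, 2, 1, -1, 8, 7, 4, 5, 3, 9, 11]

pivot = 11; lo=0, mid=0, hi=11
arr[mid]=0<11: swap arr[0],arr[0]; lo=1,mid=1 → [0, 6, 11, 2, 1, -1, 8, 7, 4, 5, 3, 9]
arr[mid]=6<11: swap arr[1],arr[1]; lo=2,mid=2 → [0, 6, 11, 2, 1, -1, 8, 7, 4, 5, 3, 9]
arr[mid]=11=11: mid=3
arr[mid]=2<11: swap arr[2],arr[3]; lo=3,mid=4 → [0, 6, 2, 11, 1, -1, 8, 7, 4, 5, 3, 9]
arr[mid]=1<11: swap arr[3],arr[4]; lo=4,mid=5 → [0, 6, 2, 1, 11, -1, 8, 7, 4, 5, 3, 9]
arr[mid]=-1<11: swap arr[4],arr[5]; lo=5,mid=6 → [0, 6, 2, 1, -1, 11, 8, 7, 4, 5, 3, 9]
arr[mid]=8<11: swap arr[5],arr[6]; lo=6,mid=7 → [0, 6, 2, 1, -1, 8, 11, 7, 4, 5, 3, 9]
arr[mid]=7<11: swap arr[6],arr[7]; lo=7,mid=8 → [0, 6, 2, 1, -1, 8, 7, 11, 4, 5, 3, 9]
arr[mid]=4<11: swap arr[7],arr[8]; lo=8,mid=9 → [0, 6, 2, 1, -1, 8, 7, 4, 11, 5, 3, 9]
arr[mid]=5<11: swap arr[8],arr[9]; lo=9,mid=10 → [0, 6, 2, 1, -1, 8, 7, 4, 5, 11, 3, 9]
arr[mid]=3<11: swap arr[9],arr[10]; lo=10,mid=11 → [0, 6, 2, 1, -1, 8, 7, 4, 5, 3, 11, 9]
arr[mid]=9<11: swap arr[10],arr[11]; lo=11,mid=12 → [0, 6, 2, 1, -1, 8, 7, 4, 5, 3, 9, 11]
end: lo=11, hi=11; arr = [0, 6, 2, 1, -1, 8, 7, 4, 5, 3, 9, 11]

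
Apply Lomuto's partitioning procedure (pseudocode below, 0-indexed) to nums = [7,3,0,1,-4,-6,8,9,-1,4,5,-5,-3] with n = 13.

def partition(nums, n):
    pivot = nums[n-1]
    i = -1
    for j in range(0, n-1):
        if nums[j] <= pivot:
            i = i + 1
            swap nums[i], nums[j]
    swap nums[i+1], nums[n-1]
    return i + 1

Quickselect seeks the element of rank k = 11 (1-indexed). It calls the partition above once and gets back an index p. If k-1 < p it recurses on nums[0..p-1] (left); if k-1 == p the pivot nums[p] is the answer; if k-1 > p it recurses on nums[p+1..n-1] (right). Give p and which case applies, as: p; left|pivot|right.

3; right

pivot=-3, i=-1
j=0: 7>-3, skip
j=1: 3>-3, skip
j=2: 0>-3, skip
j=3: 1>-3, skip
j=4: -4≤-3, i=0, swap(0,4) ⇒ [-4,3,0,1,7,-6,8,9,-1,4,5,-5,-3]
j=5: -6≤-3, i=1, swap(1,5) ⇒ [-4,-6,0,1,7,3,8,9,-1,4,5,-5,-3]
j=6: 8>-3, skip
j=7: 9>-3, skip
j=8: -1>-3, skip
j=9: 4>-3, skip
j=10: 5>-3, skip
j=11: -5≤-3, i=2, swap(2,11) ⇒ [-4,-6,-5,1,7,3,8,9,-1,4,5,0,-3]
swap(3,12) ⇒ [-4,-6,-5,-3,7,3,8,9,-1,4,5,0,1]; return 3
p = 3; k-1 = 10 > 3 ⇒ right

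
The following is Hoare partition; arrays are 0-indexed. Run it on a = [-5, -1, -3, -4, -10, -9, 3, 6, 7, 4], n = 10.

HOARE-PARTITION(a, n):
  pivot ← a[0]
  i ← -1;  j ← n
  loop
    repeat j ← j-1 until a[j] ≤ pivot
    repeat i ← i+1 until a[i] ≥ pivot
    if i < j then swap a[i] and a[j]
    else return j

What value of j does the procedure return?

pivot=-5
j stops at 5 (-9), i stops at 0 (-5); swap ⇒ [-9, -1, -3, -4, -10, -5, 3, 6, 7, 4]
j stops at 4 (-10), i stops at 1 (-1); swap ⇒ [-9, -10, -3, -4, -1, -5, 3, 6, 7, 4]
j stops at 1, i stops at 2; i≥j ⇒ return 1. a=[-9, -10, -3, -4, -1, -5, 3, 6, 7, 4]

1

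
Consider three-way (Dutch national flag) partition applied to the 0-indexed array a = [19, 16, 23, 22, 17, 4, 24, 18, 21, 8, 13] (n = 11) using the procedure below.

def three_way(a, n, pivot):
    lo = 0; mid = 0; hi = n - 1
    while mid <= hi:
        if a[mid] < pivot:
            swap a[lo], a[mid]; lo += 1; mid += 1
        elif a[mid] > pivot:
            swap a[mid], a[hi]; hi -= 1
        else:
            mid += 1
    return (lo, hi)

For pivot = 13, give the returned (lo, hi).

lo=0 mid=0 hi=10
19>13: swap(0,10), hi=9 ⇒ [13, 16, 23, 22, 17, 4, 24, 18, 21, 8, 19]
13=13: mid=1
16>13: swap(1,9), hi=8 ⇒ [13, 8, 23, 22, 17, 4, 24, 18, 21, 16, 19]
8<13: swap(0,1), lo=1 mid=2 ⇒ [8, 13, 23, 22, 17, 4, 24, 18, 21, 16, 19]
23>13: swap(2,8), hi=7 ⇒ [8, 13, 21, 22, 17, 4, 24, 18, 23, 16, 19]
21>13: swap(2,7), hi=6 ⇒ [8, 13, 18, 22, 17, 4, 24, 21, 23, 16, 19]
18>13: swap(2,6), hi=5 ⇒ [8, 13, 24, 22, 17, 4, 18, 21, 23, 16, 19]
24>13: swap(2,5), hi=4 ⇒ [8, 13, 4, 22, 17, 24, 18, 21, 23, 16, 19]
4<13: swap(1,2), lo=2 mid=3 ⇒ [8, 4, 13, 22, 17, 24, 18, 21, 23, 16, 19]
22>13: swap(3,4), hi=3 ⇒ [8, 4, 13, 17, 22, 24, 18, 21, 23, 16, 19]
17>13: swap(3,3), hi=2 ⇒ [8, 4, 13, 17, 22, 24, 18, 21, 23, 16, 19]
done. lo=2 hi=2; a=[8, 4, 13, 17, 22, 24, 18, 21, 23, 16, 19]

(2, 2)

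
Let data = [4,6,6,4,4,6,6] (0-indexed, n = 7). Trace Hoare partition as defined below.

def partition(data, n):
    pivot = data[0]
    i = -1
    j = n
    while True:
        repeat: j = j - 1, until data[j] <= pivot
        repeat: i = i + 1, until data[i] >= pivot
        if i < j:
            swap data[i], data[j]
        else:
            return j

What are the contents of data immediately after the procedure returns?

[4,4,6,6,4,6,6]

pivot = data[0] = 4; i = -1, j = 7
j→4 (data[4]=4≤4), i→0 (data[0]=4≥4); i<j, swap → [4,6,6,4,4,6,6]
j→3 (data[3]=4≤4), i→1 (data[1]=6≥4); i<j, swap → [4,4,6,6,4,6,6]
j→1, i→2; i≥j, return j=1. data = [4,4,6,6,4,6,6]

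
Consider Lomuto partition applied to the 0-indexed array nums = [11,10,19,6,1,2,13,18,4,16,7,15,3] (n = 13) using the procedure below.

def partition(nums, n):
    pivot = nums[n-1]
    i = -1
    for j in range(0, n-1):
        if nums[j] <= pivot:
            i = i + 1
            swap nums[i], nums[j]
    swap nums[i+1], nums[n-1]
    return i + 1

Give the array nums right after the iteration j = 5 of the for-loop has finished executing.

pivot=3, i=-1
j=0: 11>3, skip
j=1: 10>3, skip
j=2: 19>3, skip
j=3: 6>3, skip
j=4: 1≤3, i=0, swap(0,4) ⇒ [1,10,19,6,11,2,13,18,4,16,7,15,3]
j=5: 2≤3, i=1, swap(1,5) ⇒ [1,2,19,6,11,10,13,18,4,16,7,15,3]
(after j=5) nums = [1,2,19,6,11,10,13,18,4,16,7,15,3]

[1,2,19,6,11,10,13,18,4,16,7,15,3]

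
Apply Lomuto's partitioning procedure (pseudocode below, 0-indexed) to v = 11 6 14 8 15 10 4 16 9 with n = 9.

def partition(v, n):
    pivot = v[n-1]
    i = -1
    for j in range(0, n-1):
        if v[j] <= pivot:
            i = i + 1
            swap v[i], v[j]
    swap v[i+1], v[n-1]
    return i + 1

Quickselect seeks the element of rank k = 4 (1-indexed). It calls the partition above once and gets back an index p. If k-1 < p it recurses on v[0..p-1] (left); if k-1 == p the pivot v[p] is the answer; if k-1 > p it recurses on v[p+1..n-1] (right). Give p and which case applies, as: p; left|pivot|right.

3; pivot

pivot=9, i=-1
j=0: 11>9, skip
j=1: 6≤9, i=0, swap(0,1) ⇒ 6 11 14 8 15 10 4 16 9
j=2: 14>9, skip
j=3: 8≤9, i=1, swap(1,3) ⇒ 6 8 14 11 15 10 4 16 9
j=4: 15>9, skip
j=5: 10>9, skip
j=6: 4≤9, i=2, swap(2,6) ⇒ 6 8 4 11 15 10 14 16 9
j=7: 16>9, skip
swap(3,8) ⇒ 6 8 4 9 15 10 14 16 11; return 3
p = 3; k-1 = 3 == 3 ⇒ pivot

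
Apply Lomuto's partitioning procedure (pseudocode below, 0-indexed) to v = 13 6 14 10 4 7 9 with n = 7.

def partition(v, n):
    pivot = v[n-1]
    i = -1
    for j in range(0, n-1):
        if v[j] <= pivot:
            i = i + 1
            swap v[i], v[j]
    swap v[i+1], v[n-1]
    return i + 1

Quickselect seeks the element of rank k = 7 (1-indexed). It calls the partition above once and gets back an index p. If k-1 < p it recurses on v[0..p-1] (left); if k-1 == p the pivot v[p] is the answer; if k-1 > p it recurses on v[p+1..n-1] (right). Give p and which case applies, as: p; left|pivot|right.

3; right

pivot = v[6] = 9; i = -1
j=0: v[0]=13 > 9 → no swap
j=1: v[1]=6 ≤ 9 → i=0, swap v[0],v[1] → 6 13 14 10 4 7 9
j=2: v[2]=14 > 9 → no swap
j=3: v[3]=10 > 9 → no swap
j=4: v[4]=4 ≤ 9 → i=1, swap v[1],v[4] → 6 4 14 10 13 7 9
j=5: v[5]=7 ≤ 9 → i=2, swap v[2],v[5] → 6 4 7 10 13 14 9
final swap v[3],v[6] → 6 4 7 9 13 14 10; return 3
p = 3; k-1 = 6 > 3 ⇒ right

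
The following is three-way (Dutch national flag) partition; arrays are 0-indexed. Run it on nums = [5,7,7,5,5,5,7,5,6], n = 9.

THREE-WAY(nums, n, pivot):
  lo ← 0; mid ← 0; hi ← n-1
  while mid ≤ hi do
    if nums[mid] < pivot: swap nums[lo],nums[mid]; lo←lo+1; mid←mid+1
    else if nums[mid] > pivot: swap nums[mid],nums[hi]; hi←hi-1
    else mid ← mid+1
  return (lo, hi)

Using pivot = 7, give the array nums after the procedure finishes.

[5,5,5,5,5,6,7,7,7]

pivot = 7; lo=0, mid=0, hi=8
nums[mid]=5<7: swap nums[0],nums[0]; lo=1,mid=1 → [5,7,7,5,5,5,7,5,6]
nums[mid]=7=7: mid=2
nums[mid]=7=7: mid=3
nums[mid]=5<7: swap nums[1],nums[3]; lo=2,mid=4 → [5,5,7,7,5,5,7,5,6]
nums[mid]=5<7: swap nums[2],nums[4]; lo=3,mid=5 → [5,5,5,7,7,5,7,5,6]
nums[mid]=5<7: swap nums[3],nums[5]; lo=4,mid=6 → [5,5,5,5,7,7,7,5,6]
nums[mid]=7=7: mid=7
nums[mid]=5<7: swap nums[4],nums[7]; lo=5,mid=8 → [5,5,5,5,5,7,7,7,6]
nums[mid]=6<7: swap nums[5],nums[8]; lo=6,mid=9 → [5,5,5,5,5,6,7,7,7]
end: lo=6, hi=8; nums = [5,5,5,5,5,6,7,7,7]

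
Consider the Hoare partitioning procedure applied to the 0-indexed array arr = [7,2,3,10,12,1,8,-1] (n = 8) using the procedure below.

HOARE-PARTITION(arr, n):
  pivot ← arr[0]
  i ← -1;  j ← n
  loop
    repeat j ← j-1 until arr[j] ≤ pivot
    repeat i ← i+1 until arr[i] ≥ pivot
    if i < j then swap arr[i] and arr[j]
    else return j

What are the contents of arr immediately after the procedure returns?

pivot = arr[0] = 7; i = -1, j = 8
j→7 (arr[7]=-1≤7), i→0 (arr[0]=7≥7); i<j, swap → [-1,2,3,10,12,1,8,7]
j→5 (arr[5]=1≤7), i→3 (arr[3]=10≥7); i<j, swap → [-1,2,3,1,12,10,8,7]
j→3, i→4; i≥j, return j=3. arr = [-1,2,3,1,12,10,8,7]

[-1,2,3,1,12,10,8,7]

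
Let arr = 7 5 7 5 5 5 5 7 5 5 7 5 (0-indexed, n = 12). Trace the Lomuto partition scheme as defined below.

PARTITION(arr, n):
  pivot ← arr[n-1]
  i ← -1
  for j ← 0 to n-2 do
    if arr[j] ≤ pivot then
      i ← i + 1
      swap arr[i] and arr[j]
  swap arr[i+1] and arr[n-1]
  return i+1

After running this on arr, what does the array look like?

pivot=5, i=-1
j=0: 7>5, skip
j=1: 5≤5, i=0, swap(0,1) ⇒ 5 7 7 5 5 5 5 7 5 5 7 5
j=2: 7>5, skip
j=3: 5≤5, i=1, swap(1,3) ⇒ 5 5 7 7 5 5 5 7 5 5 7 5
j=4: 5≤5, i=2, swap(2,4) ⇒ 5 5 5 7 7 5 5 7 5 5 7 5
j=5: 5≤5, i=3, swap(3,5) ⇒ 5 5 5 5 7 7 5 7 5 5 7 5
j=6: 5≤5, i=4, swap(4,6) ⇒ 5 5 5 5 5 7 7 7 5 5 7 5
j=7: 7>5, skip
j=8: 5≤5, i=5, swap(5,8) ⇒ 5 5 5 5 5 5 7 7 7 5 7 5
j=9: 5≤5, i=6, swap(6,9) ⇒ 5 5 5 5 5 5 5 7 7 7 7 5
j=10: 7>5, skip
swap(7,11) ⇒ 5 5 5 5 5 5 5 5 7 7 7 7; return 7

5 5 5 5 5 5 5 5 7 7 7 7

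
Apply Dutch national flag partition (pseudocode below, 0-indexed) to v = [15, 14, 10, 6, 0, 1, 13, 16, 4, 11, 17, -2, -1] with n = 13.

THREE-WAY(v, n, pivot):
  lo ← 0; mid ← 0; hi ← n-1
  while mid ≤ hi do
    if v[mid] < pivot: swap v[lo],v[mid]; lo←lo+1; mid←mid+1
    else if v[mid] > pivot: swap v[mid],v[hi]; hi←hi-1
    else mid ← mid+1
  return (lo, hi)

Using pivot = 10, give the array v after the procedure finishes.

lo=0 mid=0 hi=12
15>10: swap(0,12), hi=11 ⇒ [-1, 14, 10, 6, 0, 1, 13, 16, 4, 11, 17, -2, 15]
-1<10: swap(0,0), lo=1 mid=1 ⇒ [-1, 14, 10, 6, 0, 1, 13, 16, 4, 11, 17, -2, 15]
14>10: swap(1,11), hi=10 ⇒ [-1, -2, 10, 6, 0, 1, 13, 16, 4, 11, 17, 14, 15]
-2<10: swap(1,1), lo=2 mid=2 ⇒ [-1, -2, 10, 6, 0, 1, 13, 16, 4, 11, 17, 14, 15]
10=10: mid=3
6<10: swap(2,3), lo=3 mid=4 ⇒ [-1, -2, 6, 10, 0, 1, 13, 16, 4, 11, 17, 14, 15]
0<10: swap(3,4), lo=4 mid=5 ⇒ [-1, -2, 6, 0, 10, 1, 13, 16, 4, 11, 17, 14, 15]
1<10: swap(4,5), lo=5 mid=6 ⇒ [-1, -2, 6, 0, 1, 10, 13, 16, 4, 11, 17, 14, 15]
13>10: swap(6,10), hi=9 ⇒ [-1, -2, 6, 0, 1, 10, 17, 16, 4, 11, 13, 14, 15]
17>10: swap(6,9), hi=8 ⇒ [-1, -2, 6, 0, 1, 10, 11, 16, 4, 17, 13, 14, 15]
11>10: swap(6,8), hi=7 ⇒ [-1, -2, 6, 0, 1, 10, 4, 16, 11, 17, 13, 14, 15]
4<10: swap(5,6), lo=6 mid=7 ⇒ [-1, -2, 6, 0, 1, 4, 10, 16, 11, 17, 13, 14, 15]
16>10: swap(7,7), hi=6 ⇒ [-1, -2, 6, 0, 1, 4, 10, 16, 11, 17, 13, 14, 15]
done. lo=6 hi=6; v=[-1, -2, 6, 0, 1, 4, 10, 16, 11, 17, 13, 14, 15]

[-1, -2, 6, 0, 1, 4, 10, 16, 11, 17, 13, 14, 15]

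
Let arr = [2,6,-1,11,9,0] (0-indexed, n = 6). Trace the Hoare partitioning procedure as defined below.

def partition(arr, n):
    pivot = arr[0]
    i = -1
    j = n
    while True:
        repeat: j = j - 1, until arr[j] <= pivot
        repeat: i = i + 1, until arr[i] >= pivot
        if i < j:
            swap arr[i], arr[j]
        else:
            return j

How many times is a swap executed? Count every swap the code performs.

pivot=2
j stops at 5 (0), i stops at 0 (2); swap ⇒ [0,6,-1,11,9,2]
j stops at 2 (-1), i stops at 1 (6); swap ⇒ [0,-1,6,11,9,2]
j stops at 1, i stops at 2; i≥j ⇒ return 1. arr=[0,-1,6,11,9,2]

2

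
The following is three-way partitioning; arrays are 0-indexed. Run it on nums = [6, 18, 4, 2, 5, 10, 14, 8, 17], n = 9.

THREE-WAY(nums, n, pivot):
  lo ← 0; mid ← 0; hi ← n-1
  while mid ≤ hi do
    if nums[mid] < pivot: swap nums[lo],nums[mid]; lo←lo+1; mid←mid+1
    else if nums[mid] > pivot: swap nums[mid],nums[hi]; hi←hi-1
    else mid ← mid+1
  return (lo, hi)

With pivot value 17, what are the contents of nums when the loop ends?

[6, 4, 2, 5, 10, 14, 8, 17, 18]

lo=0 mid=0 hi=8
6<17: swap(0,0), lo=1 mid=1 ⇒ [6, 18, 4, 2, 5, 10, 14, 8, 17]
18>17: swap(1,8), hi=7 ⇒ [6, 17, 4, 2, 5, 10, 14, 8, 18]
17=17: mid=2
4<17: swap(1,2), lo=2 mid=3 ⇒ [6, 4, 17, 2, 5, 10, 14, 8, 18]
2<17: swap(2,3), lo=3 mid=4 ⇒ [6, 4, 2, 17, 5, 10, 14, 8, 18]
5<17: swap(3,4), lo=4 mid=5 ⇒ [6, 4, 2, 5, 17, 10, 14, 8, 18]
10<17: swap(4,5), lo=5 mid=6 ⇒ [6, 4, 2, 5, 10, 17, 14, 8, 18]
14<17: swap(5,6), lo=6 mid=7 ⇒ [6, 4, 2, 5, 10, 14, 17, 8, 18]
8<17: swap(6,7), lo=7 mid=8 ⇒ [6, 4, 2, 5, 10, 14, 8, 17, 18]
done. lo=7 hi=7; nums=[6, 4, 2, 5, 10, 14, 8, 17, 18]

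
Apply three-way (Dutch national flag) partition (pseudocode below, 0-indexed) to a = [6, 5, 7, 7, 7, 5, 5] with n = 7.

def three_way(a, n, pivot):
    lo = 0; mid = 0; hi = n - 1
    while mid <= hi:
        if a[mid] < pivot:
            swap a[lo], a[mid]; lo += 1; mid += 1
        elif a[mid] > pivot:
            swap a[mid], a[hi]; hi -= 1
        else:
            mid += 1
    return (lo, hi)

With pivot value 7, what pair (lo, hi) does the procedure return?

(4, 6)

pivot = 7; lo=0, mid=0, hi=6
a[mid]=6<7: swap a[0],a[0]; lo=1,mid=1 → [6, 5, 7, 7, 7, 5, 5]
a[mid]=5<7: swap a[1],a[1]; lo=2,mid=2 → [6, 5, 7, 7, 7, 5, 5]
a[mid]=7=7: mid=3
a[mid]=7=7: mid=4
a[mid]=7=7: mid=5
a[mid]=5<7: swap a[2],a[5]; lo=3,mid=6 → [6, 5, 5, 7, 7, 7, 5]
a[mid]=5<7: swap a[3],a[6]; lo=4,mid=7 → [6, 5, 5, 5, 7, 7, 7]
end: lo=4, hi=6; a = [6, 5, 5, 5, 7, 7, 7]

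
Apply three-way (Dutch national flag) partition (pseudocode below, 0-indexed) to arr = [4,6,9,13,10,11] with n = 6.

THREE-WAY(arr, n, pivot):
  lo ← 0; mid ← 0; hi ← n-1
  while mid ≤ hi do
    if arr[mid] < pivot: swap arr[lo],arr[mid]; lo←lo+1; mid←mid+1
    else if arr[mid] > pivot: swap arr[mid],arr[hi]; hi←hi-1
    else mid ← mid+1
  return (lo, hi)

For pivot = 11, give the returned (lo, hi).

(4, 4)

pivot = 11; lo=0, mid=0, hi=5
arr[mid]=4<11: swap arr[0],arr[0]; lo=1,mid=1 → [4,6,9,13,10,11]
arr[mid]=6<11: swap arr[1],arr[1]; lo=2,mid=2 → [4,6,9,13,10,11]
arr[mid]=9<11: swap arr[2],arr[2]; lo=3,mid=3 → [4,6,9,13,10,11]
arr[mid]=13>11: swap arr[3],arr[5]; hi=4 → [4,6,9,11,10,13]
arr[mid]=11=11: mid=4
arr[mid]=10<11: swap arr[3],arr[4]; lo=4,mid=5 → [4,6,9,10,11,13]
end: lo=4, hi=4; arr = [4,6,9,10,11,13]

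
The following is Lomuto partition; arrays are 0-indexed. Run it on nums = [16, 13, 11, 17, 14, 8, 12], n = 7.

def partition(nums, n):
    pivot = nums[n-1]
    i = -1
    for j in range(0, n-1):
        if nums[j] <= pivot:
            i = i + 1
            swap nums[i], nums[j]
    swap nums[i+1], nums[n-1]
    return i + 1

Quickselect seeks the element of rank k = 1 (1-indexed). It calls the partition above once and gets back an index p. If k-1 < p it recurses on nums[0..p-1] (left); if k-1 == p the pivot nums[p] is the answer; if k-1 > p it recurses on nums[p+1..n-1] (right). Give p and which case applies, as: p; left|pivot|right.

2; left

pivot = nums[6] = 12; i = -1
j=0: nums[0]=16 > 12 → no swap
j=1: nums[1]=13 > 12 → no swap
j=2: nums[2]=11 ≤ 12 → i=0, swap nums[0],nums[2] → [11, 13, 16, 17, 14, 8, 12]
j=3: nums[3]=17 > 12 → no swap
j=4: nums[4]=14 > 12 → no swap
j=5: nums[5]=8 ≤ 12 → i=1, swap nums[1],nums[5] → [11, 8, 16, 17, 14, 13, 12]
final swap nums[2],nums[6] → [11, 8, 12, 17, 14, 13, 16]; return 2
p = 2; k-1 = 0 < 2 ⇒ left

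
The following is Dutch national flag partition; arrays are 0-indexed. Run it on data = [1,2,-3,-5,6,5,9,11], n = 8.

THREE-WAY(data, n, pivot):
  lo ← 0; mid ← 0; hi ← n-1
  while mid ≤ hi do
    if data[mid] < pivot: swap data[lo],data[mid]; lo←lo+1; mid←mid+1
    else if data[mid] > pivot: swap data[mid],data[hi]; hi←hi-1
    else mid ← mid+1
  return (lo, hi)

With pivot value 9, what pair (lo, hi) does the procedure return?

pivot = 9; lo=0, mid=0, hi=7
data[mid]=1<9: swap data[0],data[0]; lo=1,mid=1 → [1,2,-3,-5,6,5,9,11]
data[mid]=2<9: swap data[1],data[1]; lo=2,mid=2 → [1,2,-3,-5,6,5,9,11]
data[mid]=-3<9: swap data[2],data[2]; lo=3,mid=3 → [1,2,-3,-5,6,5,9,11]
data[mid]=-5<9: swap data[3],data[3]; lo=4,mid=4 → [1,2,-3,-5,6,5,9,11]
data[mid]=6<9: swap data[4],data[4]; lo=5,mid=5 → [1,2,-3,-5,6,5,9,11]
data[mid]=5<9: swap data[5],data[5]; lo=6,mid=6 → [1,2,-3,-5,6,5,9,11]
data[mid]=9=9: mid=7
data[mid]=11>9: swap data[7],data[7]; hi=6 → [1,2,-3,-5,6,5,9,11]
end: lo=6, hi=6; data = [1,2,-3,-5,6,5,9,11]

(6, 6)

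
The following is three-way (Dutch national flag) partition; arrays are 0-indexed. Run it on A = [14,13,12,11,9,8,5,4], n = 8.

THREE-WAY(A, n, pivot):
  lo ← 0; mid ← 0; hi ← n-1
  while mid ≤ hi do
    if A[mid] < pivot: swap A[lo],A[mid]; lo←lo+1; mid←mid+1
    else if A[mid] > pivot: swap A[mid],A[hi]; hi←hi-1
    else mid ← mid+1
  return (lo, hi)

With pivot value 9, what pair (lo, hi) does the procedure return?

lo=0 mid=0 hi=7
14>9: swap(0,7), hi=6 ⇒ [4,13,12,11,9,8,5,14]
4<9: swap(0,0), lo=1 mid=1 ⇒ [4,13,12,11,9,8,5,14]
13>9: swap(1,6), hi=5 ⇒ [4,5,12,11,9,8,13,14]
5<9: swap(1,1), lo=2 mid=2 ⇒ [4,5,12,11,9,8,13,14]
12>9: swap(2,5), hi=4 ⇒ [4,5,8,11,9,12,13,14]
8<9: swap(2,2), lo=3 mid=3 ⇒ [4,5,8,11,9,12,13,14]
11>9: swap(3,4), hi=3 ⇒ [4,5,8,9,11,12,13,14]
9=9: mid=4
done. lo=3 hi=3; A=[4,5,8,9,11,12,13,14]

(3, 3)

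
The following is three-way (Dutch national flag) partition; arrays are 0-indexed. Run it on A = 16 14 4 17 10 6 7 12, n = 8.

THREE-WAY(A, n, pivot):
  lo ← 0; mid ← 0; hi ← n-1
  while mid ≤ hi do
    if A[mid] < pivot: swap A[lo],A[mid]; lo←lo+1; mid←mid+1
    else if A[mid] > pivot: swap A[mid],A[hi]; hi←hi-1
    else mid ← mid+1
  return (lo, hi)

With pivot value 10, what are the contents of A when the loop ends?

7 6 4 10 17 14 12 16

lo=0 mid=0 hi=7
16>10: swap(0,7), hi=6 ⇒ 12 14 4 17 10 6 7 16
12>10: swap(0,6), hi=5 ⇒ 7 14 4 17 10 6 12 16
7<10: swap(0,0), lo=1 mid=1 ⇒ 7 14 4 17 10 6 12 16
14>10: swap(1,5), hi=4 ⇒ 7 6 4 17 10 14 12 16
6<10: swap(1,1), lo=2 mid=2 ⇒ 7 6 4 17 10 14 12 16
4<10: swap(2,2), lo=3 mid=3 ⇒ 7 6 4 17 10 14 12 16
17>10: swap(3,4), hi=3 ⇒ 7 6 4 10 17 14 12 16
10=10: mid=4
done. lo=3 hi=3; A=7 6 4 10 17 14 12 16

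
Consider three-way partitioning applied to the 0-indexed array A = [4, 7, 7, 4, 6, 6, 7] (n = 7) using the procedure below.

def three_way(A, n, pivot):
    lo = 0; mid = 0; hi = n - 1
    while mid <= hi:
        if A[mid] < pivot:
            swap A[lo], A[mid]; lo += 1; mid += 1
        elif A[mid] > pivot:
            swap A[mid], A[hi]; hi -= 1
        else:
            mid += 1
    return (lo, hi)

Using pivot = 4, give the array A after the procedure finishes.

[4, 4, 7, 6, 6, 7, 7]

pivot = 4; lo=0, mid=0, hi=6
A[mid]=4=4: mid=1
A[mid]=7>4: swap A[1],A[6]; hi=5 → [4, 7, 7, 4, 6, 6, 7]
A[mid]=7>4: swap A[1],A[5]; hi=4 → [4, 6, 7, 4, 6, 7, 7]
A[mid]=6>4: swap A[1],A[4]; hi=3 → [4, 6, 7, 4, 6, 7, 7]
A[mid]=6>4: swap A[1],A[3]; hi=2 → [4, 4, 7, 6, 6, 7, 7]
A[mid]=4=4: mid=2
A[mid]=7>4: swap A[2],A[2]; hi=1 → [4, 4, 7, 6, 6, 7, 7]
end: lo=0, hi=1; A = [4, 4, 7, 6, 6, 7, 7]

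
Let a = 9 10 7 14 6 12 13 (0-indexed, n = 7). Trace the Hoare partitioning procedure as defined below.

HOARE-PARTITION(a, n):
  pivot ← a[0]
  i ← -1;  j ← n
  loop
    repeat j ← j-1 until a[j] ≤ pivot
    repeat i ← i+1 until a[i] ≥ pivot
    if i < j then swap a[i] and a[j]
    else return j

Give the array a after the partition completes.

pivot=9
j stops at 4 (6), i stops at 0 (9); swap ⇒ 6 10 7 14 9 12 13
j stops at 2 (7), i stops at 1 (10); swap ⇒ 6 7 10 14 9 12 13
j stops at 1, i stops at 2; i≥j ⇒ return 1. a=6 7 10 14 9 12 13

6 7 10 14 9 12 13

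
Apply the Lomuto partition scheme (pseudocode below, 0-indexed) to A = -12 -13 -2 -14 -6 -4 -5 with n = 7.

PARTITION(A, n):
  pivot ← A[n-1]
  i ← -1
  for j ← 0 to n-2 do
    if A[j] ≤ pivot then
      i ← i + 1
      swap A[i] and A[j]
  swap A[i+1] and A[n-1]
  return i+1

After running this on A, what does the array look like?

pivot = A[6] = -5; i = -1
j=0: A[0]=-12 ≤ -5 → i=0, swap A[0],A[0] (no change) → -12 -13 -2 -14 -6 -4 -5
j=1: A[1]=-13 ≤ -5 → i=1, swap A[1],A[1] (no change) → -12 -13 -2 -14 -6 -4 -5
j=2: A[2]=-2 > -5 → no swap
j=3: A[3]=-14 ≤ -5 → i=2, swap A[2],A[3] → -12 -13 -14 -2 -6 -4 -5
j=4: A[4]=-6 ≤ -5 → i=3, swap A[3],A[4] → -12 -13 -14 -6 -2 -4 -5
j=5: A[5]=-4 > -5 → no swap
final swap A[4],A[6] → -12 -13 -14 -6 -5 -4 -2; return 4

-12 -13 -14 -6 -5 -4 -2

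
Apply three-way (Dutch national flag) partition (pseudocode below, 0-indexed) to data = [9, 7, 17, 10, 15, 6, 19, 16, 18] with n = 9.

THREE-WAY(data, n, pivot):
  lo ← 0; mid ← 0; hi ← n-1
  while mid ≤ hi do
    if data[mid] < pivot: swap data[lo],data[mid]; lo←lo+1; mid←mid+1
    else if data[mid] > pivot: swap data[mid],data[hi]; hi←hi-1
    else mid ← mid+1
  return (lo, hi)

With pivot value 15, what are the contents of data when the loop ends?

lo=0 mid=0 hi=8
9<15: swap(0,0), lo=1 mid=1 ⇒ [9, 7, 17, 10, 15, 6, 19, 16, 18]
7<15: swap(1,1), lo=2 mid=2 ⇒ [9, 7, 17, 10, 15, 6, 19, 16, 18]
17>15: swap(2,8), hi=7 ⇒ [9, 7, 18, 10, 15, 6, 19, 16, 17]
18>15: swap(2,7), hi=6 ⇒ [9, 7, 16, 10, 15, 6, 19, 18, 17]
16>15: swap(2,6), hi=5 ⇒ [9, 7, 19, 10, 15, 6, 16, 18, 17]
19>15: swap(2,5), hi=4 ⇒ [9, 7, 6, 10, 15, 19, 16, 18, 17]
6<15: swap(2,2), lo=3 mid=3 ⇒ [9, 7, 6, 10, 15, 19, 16, 18, 17]
10<15: swap(3,3), lo=4 mid=4 ⇒ [9, 7, 6, 10, 15, 19, 16, 18, 17]
15=15: mid=5
done. lo=4 hi=4; data=[9, 7, 6, 10, 15, 19, 16, 18, 17]

[9, 7, 6, 10, 15, 19, 16, 18, 17]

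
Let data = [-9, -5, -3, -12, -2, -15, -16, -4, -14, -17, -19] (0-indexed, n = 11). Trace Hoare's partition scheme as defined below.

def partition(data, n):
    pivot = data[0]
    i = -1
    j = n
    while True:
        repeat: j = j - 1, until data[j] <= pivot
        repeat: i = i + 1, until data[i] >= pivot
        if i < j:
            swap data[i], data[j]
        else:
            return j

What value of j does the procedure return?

pivot=-9
j stops at 10 (-19), i stops at 0 (-9); swap ⇒ [-19, -5, -3, -12, -2, -15, -16, -4, -14, -17, -9]
j stops at 9 (-17), i stops at 1 (-5); swap ⇒ [-19, -17, -3, -12, -2, -15, -16, -4, -14, -5, -9]
j stops at 8 (-14), i stops at 2 (-3); swap ⇒ [-19, -17, -14, -12, -2, -15, -16, -4, -3, -5, -9]
j stops at 6 (-16), i stops at 4 (-2); swap ⇒ [-19, -17, -14, -12, -16, -15, -2, -4, -3, -5, -9]
j stops at 5, i stops at 6; i≥j ⇒ return 5. data=[-19, -17, -14, -12, -16, -15, -2, -4, -3, -5, -9]

5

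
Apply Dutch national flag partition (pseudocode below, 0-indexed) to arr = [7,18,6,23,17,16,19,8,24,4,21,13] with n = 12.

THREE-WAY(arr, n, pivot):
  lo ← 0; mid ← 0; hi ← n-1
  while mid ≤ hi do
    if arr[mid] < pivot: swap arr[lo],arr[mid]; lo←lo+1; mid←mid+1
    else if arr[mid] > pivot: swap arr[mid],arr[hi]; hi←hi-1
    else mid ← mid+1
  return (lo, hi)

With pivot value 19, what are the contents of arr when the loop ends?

pivot = 19; lo=0, mid=0, hi=11
arr[mid]=7<19: swap arr[0],arr[0]; lo=1,mid=1 → [7,18,6,23,17,16,19,8,24,4,21,13]
arr[mid]=18<19: swap arr[1],arr[1]; lo=2,mid=2 → [7,18,6,23,17,16,19,8,24,4,21,13]
arr[mid]=6<19: swap arr[2],arr[2]; lo=3,mid=3 → [7,18,6,23,17,16,19,8,24,4,21,13]
arr[mid]=23>19: swap arr[3],arr[11]; hi=10 → [7,18,6,13,17,16,19,8,24,4,21,23]
arr[mid]=13<19: swap arr[3],arr[3]; lo=4,mid=4 → [7,18,6,13,17,16,19,8,24,4,21,23]
arr[mid]=17<19: swap arr[4],arr[4]; lo=5,mid=5 → [7,18,6,13,17,16,19,8,24,4,21,23]
arr[mid]=16<19: swap arr[5],arr[5]; lo=6,mid=6 → [7,18,6,13,17,16,19,8,24,4,21,23]
arr[mid]=19=19: mid=7
arr[mid]=8<19: swap arr[6],arr[7]; lo=7,mid=8 → [7,18,6,13,17,16,8,19,24,4,21,23]
arr[mid]=24>19: swap arr[8],arr[10]; hi=9 → [7,18,6,13,17,16,8,19,21,4,24,23]
arr[mid]=21>19: swap arr[8],arr[9]; hi=8 → [7,18,6,13,17,16,8,19,4,21,24,23]
arr[mid]=4<19: swap arr[7],arr[8]; lo=8,mid=9 → [7,18,6,13,17,16,8,4,19,21,24,23]
end: lo=8, hi=8; arr = [7,18,6,13,17,16,8,4,19,21,24,23]

[7,18,6,13,17,16,8,4,19,21,24,23]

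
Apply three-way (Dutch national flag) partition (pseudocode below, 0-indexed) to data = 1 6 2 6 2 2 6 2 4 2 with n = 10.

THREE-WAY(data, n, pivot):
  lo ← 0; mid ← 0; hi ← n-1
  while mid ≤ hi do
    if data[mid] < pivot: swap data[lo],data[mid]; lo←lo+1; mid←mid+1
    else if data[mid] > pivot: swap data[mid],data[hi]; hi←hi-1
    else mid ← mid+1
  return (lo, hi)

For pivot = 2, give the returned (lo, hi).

lo=0 mid=0 hi=9
1<2: swap(0,0), lo=1 mid=1 ⇒ 1 6 2 6 2 2 6 2 4 2
6>2: swap(1,9), hi=8 ⇒ 1 2 2 6 2 2 6 2 4 6
2=2: mid=2
2=2: mid=3
6>2: swap(3,8), hi=7 ⇒ 1 2 2 4 2 2 6 2 6 6
4>2: swap(3,7), hi=6 ⇒ 1 2 2 2 2 2 6 4 6 6
2=2: mid=4
2=2: mid=5
2=2: mid=6
6>2: swap(6,6), hi=5 ⇒ 1 2 2 2 2 2 6 4 6 6
done. lo=1 hi=5; data=1 2 2 2 2 2 6 4 6 6

(1, 5)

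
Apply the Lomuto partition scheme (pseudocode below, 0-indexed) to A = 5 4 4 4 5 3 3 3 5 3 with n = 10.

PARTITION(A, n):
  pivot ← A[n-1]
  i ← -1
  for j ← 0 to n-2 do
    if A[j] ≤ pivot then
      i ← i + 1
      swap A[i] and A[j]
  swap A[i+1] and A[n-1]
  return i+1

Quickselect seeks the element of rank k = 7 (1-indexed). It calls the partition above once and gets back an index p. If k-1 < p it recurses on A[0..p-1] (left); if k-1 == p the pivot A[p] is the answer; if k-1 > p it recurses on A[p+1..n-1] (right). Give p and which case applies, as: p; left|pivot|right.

3; right

pivot = A[9] = 3; i = -1
j=0: A[0]=5 > 3 → no swap
j=1: A[1]=4 > 3 → no swap
j=2: A[2]=4 > 3 → no swap
j=3: A[3]=4 > 3 → no swap
j=4: A[4]=5 > 3 → no swap
j=5: A[5]=3 ≤ 3 → i=0, swap A[0],A[5] → 3 4 4 4 5 5 3 3 5 3
j=6: A[6]=3 ≤ 3 → i=1, swap A[1],A[6] → 3 3 4 4 5 5 4 3 5 3
j=7: A[7]=3 ≤ 3 → i=2, swap A[2],A[7] → 3 3 3 4 5 5 4 4 5 3
j=8: A[8]=5 > 3 → no swap
final swap A[3],A[9] → 3 3 3 3 5 5 4 4 5 4; return 3
p = 3; k-1 = 6 > 3 ⇒ right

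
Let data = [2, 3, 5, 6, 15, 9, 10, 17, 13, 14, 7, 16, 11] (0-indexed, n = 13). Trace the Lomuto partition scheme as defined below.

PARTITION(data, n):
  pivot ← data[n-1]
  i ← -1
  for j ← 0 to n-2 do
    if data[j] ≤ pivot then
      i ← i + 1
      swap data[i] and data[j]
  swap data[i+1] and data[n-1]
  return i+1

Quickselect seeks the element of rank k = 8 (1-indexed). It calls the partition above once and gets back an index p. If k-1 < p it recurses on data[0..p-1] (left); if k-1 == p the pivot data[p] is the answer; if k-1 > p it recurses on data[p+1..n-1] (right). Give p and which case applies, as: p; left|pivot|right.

pivot=11, i=-1
j=0: 2≤11, i=0, swap(0,0) ⇒ [2, 3, 5, 6, 15, 9, 10, 17, 13, 14, 7, 16, 11]
j=1: 3≤11, i=1, swap(1,1) ⇒ [2, 3, 5, 6, 15, 9, 10, 17, 13, 14, 7, 16, 11]
j=2: 5≤11, i=2, swap(2,2) ⇒ [2, 3, 5, 6, 15, 9, 10, 17, 13, 14, 7, 16, 11]
j=3: 6≤11, i=3, swap(3,3) ⇒ [2, 3, 5, 6, 15, 9, 10, 17, 13, 14, 7, 16, 11]
j=4: 15>11, skip
j=5: 9≤11, i=4, swap(4,5) ⇒ [2, 3, 5, 6, 9, 15, 10, 17, 13, 14, 7, 16, 11]
j=6: 10≤11, i=5, swap(5,6) ⇒ [2, 3, 5, 6, 9, 10, 15, 17, 13, 14, 7, 16, 11]
j=7: 17>11, skip
j=8: 13>11, skip
j=9: 14>11, skip
j=10: 7≤11, i=6, swap(6,10) ⇒ [2, 3, 5, 6, 9, 10, 7, 17, 13, 14, 15, 16, 11]
j=11: 16>11, skip
swap(7,12) ⇒ [2, 3, 5, 6, 9, 10, 7, 11, 13, 14, 15, 16, 17]; return 7
p = 7; k-1 = 7 == 7 ⇒ pivot

7; pivot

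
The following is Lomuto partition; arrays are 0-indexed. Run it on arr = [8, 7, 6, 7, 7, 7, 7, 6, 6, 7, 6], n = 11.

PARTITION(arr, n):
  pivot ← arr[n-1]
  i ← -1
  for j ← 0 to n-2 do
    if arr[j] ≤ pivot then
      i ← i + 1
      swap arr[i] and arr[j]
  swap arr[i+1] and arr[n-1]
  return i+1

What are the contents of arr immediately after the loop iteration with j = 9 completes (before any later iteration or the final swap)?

[6, 6, 6, 7, 7, 7, 7, 7, 8, 7, 6]

pivot = arr[10] = 6; i = -1
j=0: arr[0]=8 > 6 → no swap
j=1: arr[1]=7 > 6 → no swap
j=2: arr[2]=6 ≤ 6 → i=0, swap arr[0],arr[2] → [6, 7, 8, 7, 7, 7, 7, 6, 6, 7, 6]
j=3: arr[3]=7 > 6 → no swap
j=4: arr[4]=7 > 6 → no swap
j=5: arr[5]=7 > 6 → no swap
j=6: arr[6]=7 > 6 → no swap
j=7: arr[7]=6 ≤ 6 → i=1, swap arr[1],arr[7] → [6, 6, 8, 7, 7, 7, 7, 7, 6, 7, 6]
j=8: arr[8]=6 ≤ 6 → i=2, swap arr[2],arr[8] → [6, 6, 6, 7, 7, 7, 7, 7, 8, 7, 6]
j=9: arr[9]=7 > 6 → no swap
(after j=9) arr = [6, 6, 6, 7, 7, 7, 7, 7, 8, 7, 6]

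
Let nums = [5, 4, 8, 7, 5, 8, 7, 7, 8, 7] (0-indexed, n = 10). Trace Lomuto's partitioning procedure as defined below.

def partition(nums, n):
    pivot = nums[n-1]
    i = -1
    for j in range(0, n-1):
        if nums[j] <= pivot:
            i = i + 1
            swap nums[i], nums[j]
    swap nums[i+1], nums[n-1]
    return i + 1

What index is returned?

6

pivot = nums[9] = 7; i = -1
j=0: nums[0]=5 ≤ 7 → i=0, swap nums[0],nums[0] (no change) → [5, 4, 8, 7, 5, 8, 7, 7, 8, 7]
j=1: nums[1]=4 ≤ 7 → i=1, swap nums[1],nums[1] (no change) → [5, 4, 8, 7, 5, 8, 7, 7, 8, 7]
j=2: nums[2]=8 > 7 → no swap
j=3: nums[3]=7 ≤ 7 → i=2, swap nums[2],nums[3] → [5, 4, 7, 8, 5, 8, 7, 7, 8, 7]
j=4: nums[4]=5 ≤ 7 → i=3, swap nums[3],nums[4] → [5, 4, 7, 5, 8, 8, 7, 7, 8, 7]
j=5: nums[5]=8 > 7 → no swap
j=6: nums[6]=7 ≤ 7 → i=4, swap nums[4],nums[6] → [5, 4, 7, 5, 7, 8, 8, 7, 8, 7]
j=7: nums[7]=7 ≤ 7 → i=5, swap nums[5],nums[7] → [5, 4, 7, 5, 7, 7, 8, 8, 8, 7]
j=8: nums[8]=8 > 7 → no swap
final swap nums[6],nums[9] → [5, 4, 7, 5, 7, 7, 7, 8, 8, 8]; return 6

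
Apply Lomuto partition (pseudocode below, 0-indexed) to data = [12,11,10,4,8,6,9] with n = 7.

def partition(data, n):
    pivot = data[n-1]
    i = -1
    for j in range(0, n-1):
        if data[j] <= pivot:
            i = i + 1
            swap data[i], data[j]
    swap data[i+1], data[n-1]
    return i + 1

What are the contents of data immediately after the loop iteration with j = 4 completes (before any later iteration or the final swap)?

pivot=9, i=-1
j=0: 12>9, skip
j=1: 11>9, skip
j=2: 10>9, skip
j=3: 4≤9, i=0, swap(0,3) ⇒ [4,11,10,12,8,6,9]
j=4: 8≤9, i=1, swap(1,4) ⇒ [4,8,10,12,11,6,9]
(after j=4) data = [4,8,10,12,11,6,9]

[4,8,10,12,11,6,9]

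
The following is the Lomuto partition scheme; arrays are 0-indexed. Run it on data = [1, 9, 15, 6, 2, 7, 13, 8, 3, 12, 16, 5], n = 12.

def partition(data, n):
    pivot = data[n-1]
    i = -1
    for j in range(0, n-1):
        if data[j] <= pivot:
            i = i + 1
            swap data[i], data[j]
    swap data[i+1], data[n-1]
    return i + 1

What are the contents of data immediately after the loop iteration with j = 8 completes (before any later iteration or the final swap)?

pivot=5, i=-1
j=0: 1≤5, i=0, swap(0,0) ⇒ [1, 9, 15, 6, 2, 7, 13, 8, 3, 12, 16, 5]
j=1: 9>5, skip
j=2: 15>5, skip
j=3: 6>5, skip
j=4: 2≤5, i=1, swap(1,4) ⇒ [1, 2, 15, 6, 9, 7, 13, 8, 3, 12, 16, 5]
j=5: 7>5, skip
j=6: 13>5, skip
j=7: 8>5, skip
j=8: 3≤5, i=2, swap(2,8) ⇒ [1, 2, 3, 6, 9, 7, 13, 8, 15, 12, 16, 5]
(after j=8) data = [1, 2, 3, 6, 9, 7, 13, 8, 15, 12, 16, 5]

[1, 2, 3, 6, 9, 7, 13, 8, 15, 12, 16, 5]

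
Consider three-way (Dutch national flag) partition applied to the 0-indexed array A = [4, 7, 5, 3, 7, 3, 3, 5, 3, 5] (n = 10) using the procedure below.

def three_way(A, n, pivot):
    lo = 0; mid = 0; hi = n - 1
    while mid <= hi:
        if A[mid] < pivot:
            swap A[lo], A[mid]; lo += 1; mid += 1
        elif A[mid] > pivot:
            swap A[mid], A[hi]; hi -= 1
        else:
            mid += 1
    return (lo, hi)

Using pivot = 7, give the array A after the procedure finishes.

[4, 5, 3, 3, 3, 5, 3, 5, 7, 7]

pivot = 7; lo=0, mid=0, hi=9
A[mid]=4<7: swap A[0],A[0]; lo=1,mid=1 → [4, 7, 5, 3, 7, 3, 3, 5, 3, 5]
A[mid]=7=7: mid=2
A[mid]=5<7: swap A[1],A[2]; lo=2,mid=3 → [4, 5, 7, 3, 7, 3, 3, 5, 3, 5]
A[mid]=3<7: swap A[2],A[3]; lo=3,mid=4 → [4, 5, 3, 7, 7, 3, 3, 5, 3, 5]
A[mid]=7=7: mid=5
A[mid]=3<7: swap A[3],A[5]; lo=4,mid=6 → [4, 5, 3, 3, 7, 7, 3, 5, 3, 5]
A[mid]=3<7: swap A[4],A[6]; lo=5,mid=7 → [4, 5, 3, 3, 3, 7, 7, 5, 3, 5]
A[mid]=5<7: swap A[5],A[7]; lo=6,mid=8 → [4, 5, 3, 3, 3, 5, 7, 7, 3, 5]
A[mid]=3<7: swap A[6],A[8]; lo=7,mid=9 → [4, 5, 3, 3, 3, 5, 3, 7, 7, 5]
A[mid]=5<7: swap A[7],A[9]; lo=8,mid=10 → [4, 5, 3, 3, 3, 5, 3, 5, 7, 7]
end: lo=8, hi=9; A = [4, 5, 3, 3, 3, 5, 3, 5, 7, 7]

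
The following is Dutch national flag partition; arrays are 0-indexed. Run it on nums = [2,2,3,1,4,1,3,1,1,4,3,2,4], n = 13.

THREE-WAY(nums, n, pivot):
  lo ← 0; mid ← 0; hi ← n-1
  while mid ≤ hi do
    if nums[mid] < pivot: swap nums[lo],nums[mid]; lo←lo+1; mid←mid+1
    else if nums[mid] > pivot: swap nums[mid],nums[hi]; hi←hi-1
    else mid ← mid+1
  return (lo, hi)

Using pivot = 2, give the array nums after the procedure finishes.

pivot = 2; lo=0, mid=0, hi=12
nums[mid]=2=2: mid=1
nums[mid]=2=2: mid=2
nums[mid]=3>2: swap nums[2],nums[12]; hi=11 → [2,2,4,1,4,1,3,1,1,4,3,2,3]
nums[mid]=4>2: swap nums[2],nums[11]; hi=10 → [2,2,2,1,4,1,3,1,1,4,3,4,3]
nums[mid]=2=2: mid=3
nums[mid]=1<2: swap nums[0],nums[3]; lo=1,mid=4 → [1,2,2,2,4,1,3,1,1,4,3,4,3]
nums[mid]=4>2: swap nums[4],nums[10]; hi=9 → [1,2,2,2,3,1,3,1,1,4,4,4,3]
nums[mid]=3>2: swap nums[4],nums[9]; hi=8 → [1,2,2,2,4,1,3,1,1,3,4,4,3]
nums[mid]=4>2: swap nums[4],nums[8]; hi=7 → [1,2,2,2,1,1,3,1,4,3,4,4,3]
nums[mid]=1<2: swap nums[1],nums[4]; lo=2,mid=5 → [1,1,2,2,2,1,3,1,4,3,4,4,3]
nums[mid]=1<2: swap nums[2],nums[5]; lo=3,mid=6 → [1,1,1,2,2,2,3,1,4,3,4,4,3]
nums[mid]=3>2: swap nums[6],nums[7]; hi=6 → [1,1,1,2,2,2,1,3,4,3,4,4,3]
nums[mid]=1<2: swap nums[3],nums[6]; lo=4,mid=7 → [1,1,1,1,2,2,2,3,4,3,4,4,3]
end: lo=4, hi=6; nums = [1,1,1,1,2,2,2,3,4,3,4,4,3]

[1,1,1,1,2,2,2,3,4,3,4,4,3]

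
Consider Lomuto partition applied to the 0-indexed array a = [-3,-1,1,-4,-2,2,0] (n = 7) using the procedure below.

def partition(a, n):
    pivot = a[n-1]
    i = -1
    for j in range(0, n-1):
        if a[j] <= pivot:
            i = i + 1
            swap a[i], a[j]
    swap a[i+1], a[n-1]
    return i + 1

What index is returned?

4

pivot=0, i=-1
j=0: -3≤0, i=0, swap(0,0) ⇒ [-3,-1,1,-4,-2,2,0]
j=1: -1≤0, i=1, swap(1,1) ⇒ [-3,-1,1,-4,-2,2,0]
j=2: 1>0, skip
j=3: -4≤0, i=2, swap(2,3) ⇒ [-3,-1,-4,1,-2,2,0]
j=4: -2≤0, i=3, swap(3,4) ⇒ [-3,-1,-4,-2,1,2,0]
j=5: 2>0, skip
swap(4,6) ⇒ [-3,-1,-4,-2,0,2,1]; return 4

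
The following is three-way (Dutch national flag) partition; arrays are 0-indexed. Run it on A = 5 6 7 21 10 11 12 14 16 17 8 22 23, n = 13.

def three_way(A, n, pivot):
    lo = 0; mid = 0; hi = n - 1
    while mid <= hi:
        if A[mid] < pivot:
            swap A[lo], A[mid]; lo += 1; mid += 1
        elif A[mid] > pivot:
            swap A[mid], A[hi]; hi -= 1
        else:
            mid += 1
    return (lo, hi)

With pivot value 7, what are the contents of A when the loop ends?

5 6 7 10 11 12 14 16 17 8 22 23 21

lo=0 mid=0 hi=12
5<7: swap(0,0), lo=1 mid=1 ⇒ 5 6 7 21 10 11 12 14 16 17 8 22 23
6<7: swap(1,1), lo=2 mid=2 ⇒ 5 6 7 21 10 11 12 14 16 17 8 22 23
7=7: mid=3
21>7: swap(3,12), hi=11 ⇒ 5 6 7 23 10 11 12 14 16 17 8 22 21
23>7: swap(3,11), hi=10 ⇒ 5 6 7 22 10 11 12 14 16 17 8 23 21
22>7: swap(3,10), hi=9 ⇒ 5 6 7 8 10 11 12 14 16 17 22 23 21
8>7: swap(3,9), hi=8 ⇒ 5 6 7 17 10 11 12 14 16 8 22 23 21
17>7: swap(3,8), hi=7 ⇒ 5 6 7 16 10 11 12 14 17 8 22 23 21
16>7: swap(3,7), hi=6 ⇒ 5 6 7 14 10 11 12 16 17 8 22 23 21
14>7: swap(3,6), hi=5 ⇒ 5 6 7 12 10 11 14 16 17 8 22 23 21
12>7: swap(3,5), hi=4 ⇒ 5 6 7 11 10 12 14 16 17 8 22 23 21
11>7: swap(3,4), hi=3 ⇒ 5 6 7 10 11 12 14 16 17 8 22 23 21
10>7: swap(3,3), hi=2 ⇒ 5 6 7 10 11 12 14 16 17 8 22 23 21
done. lo=2 hi=2; A=5 6 7 10 11 12 14 16 17 8 22 23 21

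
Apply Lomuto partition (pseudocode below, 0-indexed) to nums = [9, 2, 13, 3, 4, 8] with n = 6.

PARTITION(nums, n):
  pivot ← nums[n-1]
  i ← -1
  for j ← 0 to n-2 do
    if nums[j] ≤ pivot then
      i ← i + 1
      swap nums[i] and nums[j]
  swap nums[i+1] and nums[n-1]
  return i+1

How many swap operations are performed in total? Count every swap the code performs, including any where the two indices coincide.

pivot = nums[5] = 8; i = -1
j=0: nums[0]=9 > 8 → no swap
j=1: nums[1]=2 ≤ 8 → i=0, swap nums[0],nums[1] → [2, 9, 13, 3, 4, 8]
j=2: nums[2]=13 > 8 → no swap
j=3: nums[3]=3 ≤ 8 → i=1, swap nums[1],nums[3] → [2, 3, 13, 9, 4, 8]
j=4: nums[4]=4 ≤ 8 → i=2, swap nums[2],nums[4] → [2, 3, 4, 9, 13, 8]
final swap nums[3],nums[5] → [2, 3, 4, 8, 13, 9]; return 3

4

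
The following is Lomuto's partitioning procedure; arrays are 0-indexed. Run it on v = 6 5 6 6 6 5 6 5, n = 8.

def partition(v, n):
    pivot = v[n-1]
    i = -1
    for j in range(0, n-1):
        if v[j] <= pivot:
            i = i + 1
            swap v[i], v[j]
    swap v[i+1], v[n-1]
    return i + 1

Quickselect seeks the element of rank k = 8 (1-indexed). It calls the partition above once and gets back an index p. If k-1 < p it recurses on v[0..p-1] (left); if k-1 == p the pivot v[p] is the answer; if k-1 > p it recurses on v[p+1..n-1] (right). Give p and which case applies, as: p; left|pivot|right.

pivot=5, i=-1
j=0: 6>5, skip
j=1: 5≤5, i=0, swap(0,1) ⇒ 5 6 6 6 6 5 6 5
j=2: 6>5, skip
j=3: 6>5, skip
j=4: 6>5, skip
j=5: 5≤5, i=1, swap(1,5) ⇒ 5 5 6 6 6 6 6 5
j=6: 6>5, skip
swap(2,7) ⇒ 5 5 5 6 6 6 6 6; return 2
p = 2; k-1 = 7 > 2 ⇒ right

2; right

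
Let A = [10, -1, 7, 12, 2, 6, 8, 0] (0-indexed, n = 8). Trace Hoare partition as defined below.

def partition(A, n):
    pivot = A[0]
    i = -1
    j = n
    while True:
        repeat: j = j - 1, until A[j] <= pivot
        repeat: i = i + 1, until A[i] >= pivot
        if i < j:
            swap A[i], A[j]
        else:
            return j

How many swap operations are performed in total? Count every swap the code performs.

2

pivot = A[0] = 10; i = -1, j = 8
j→7 (A[7]=0≤10), i→0 (A[0]=10≥10); i<j, swap → [0, -1, 7, 12, 2, 6, 8, 10]
j→6 (A[6]=8≤10), i→3 (A[3]=12≥10); i<j, swap → [0, -1, 7, 8, 2, 6, 12, 10]
j→5, i→6; i≥j, return j=5. A = [0, -1, 7, 8, 2, 6, 12, 10]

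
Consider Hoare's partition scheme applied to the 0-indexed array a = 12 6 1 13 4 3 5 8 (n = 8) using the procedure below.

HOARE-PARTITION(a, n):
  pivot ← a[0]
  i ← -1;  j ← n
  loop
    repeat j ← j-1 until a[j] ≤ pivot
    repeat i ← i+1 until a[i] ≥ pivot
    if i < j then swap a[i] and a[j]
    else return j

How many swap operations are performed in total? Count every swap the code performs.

2

pivot=12
j stops at 7 (8), i stops at 0 (12); swap ⇒ 8 6 1 13 4 3 5 12
j stops at 6 (5), i stops at 3 (13); swap ⇒ 8 6 1 5 4 3 13 12
j stops at 5, i stops at 6; i≥j ⇒ return 5. a=8 6 1 5 4 3 13 12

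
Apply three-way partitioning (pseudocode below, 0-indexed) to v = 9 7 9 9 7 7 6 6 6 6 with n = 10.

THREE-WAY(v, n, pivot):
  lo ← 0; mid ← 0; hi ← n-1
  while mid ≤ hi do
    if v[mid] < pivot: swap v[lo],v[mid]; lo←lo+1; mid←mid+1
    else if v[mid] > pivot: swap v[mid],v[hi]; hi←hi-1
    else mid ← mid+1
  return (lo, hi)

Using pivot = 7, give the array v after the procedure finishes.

pivot = 7; lo=0, mid=0, hi=9
v[mid]=9>7: swap v[0],v[9]; hi=8 → 6 7 9 9 7 7 6 6 6 9
v[mid]=6<7: swap v[0],v[0]; lo=1,mid=1 → 6 7 9 9 7 7 6 6 6 9
v[mid]=7=7: mid=2
v[mid]=9>7: swap v[2],v[8]; hi=7 → 6 7 6 9 7 7 6 6 9 9
v[mid]=6<7: swap v[1],v[2]; lo=2,mid=3 → 6 6 7 9 7 7 6 6 9 9
v[mid]=9>7: swap v[3],v[7]; hi=6 → 6 6 7 6 7 7 6 9 9 9
v[mid]=6<7: swap v[2],v[3]; lo=3,mid=4 → 6 6 6 7 7 7 6 9 9 9
v[mid]=7=7: mid=5
v[mid]=7=7: mid=6
v[mid]=6<7: swap v[3],v[6]; lo=4,mid=7 → 6 6 6 6 7 7 7 9 9 9
end: lo=4, hi=6; v = 6 6 6 6 7 7 7 9 9 9

6 6 6 6 7 7 7 9 9 9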